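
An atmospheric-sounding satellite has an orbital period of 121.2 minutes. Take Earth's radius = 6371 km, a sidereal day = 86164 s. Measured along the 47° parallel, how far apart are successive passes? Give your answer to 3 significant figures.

T = 121.2 min = 7272.0 s.
Node shift per orbit = (7272.0/86164) × 360° = 30.38°.
Equatorial spacing = 30.38 × 111.2 km/° = 3378 km.
At 47° latitude, spacing = 3378 × cos(47°) = 2304 km.

2300 km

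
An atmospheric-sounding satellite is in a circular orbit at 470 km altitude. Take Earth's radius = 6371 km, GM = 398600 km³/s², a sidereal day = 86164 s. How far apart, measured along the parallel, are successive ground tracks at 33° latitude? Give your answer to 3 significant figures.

2190 km

Semi-major axis a = 6371 + 470 = 6841 km. Period T = 2π√(a³/μ) = 2π√(6841³/398600) = 5631.1 s = 93.85 min.
Node shift per orbit = (5631.1/86164) × 360° = 23.53°.
Equatorial spacing = 23.53 × 111.2 km/° = 2616 km.
At 33° latitude, spacing = 2616 × cos(33°) = 2194 km.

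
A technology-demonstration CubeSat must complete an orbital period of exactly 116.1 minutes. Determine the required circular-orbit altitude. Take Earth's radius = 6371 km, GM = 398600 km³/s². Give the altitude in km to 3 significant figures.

T = 116.1 min = 6966.0 s.
From T = 2π√(a³/μ): a = (μ T²/4π²)^(1/3) = (398600 × 6966.0² / 4π²)^(1/3) = 7883 km.
Altitude h = a − R = 7883 − 6371 = 1512 km.

1510 km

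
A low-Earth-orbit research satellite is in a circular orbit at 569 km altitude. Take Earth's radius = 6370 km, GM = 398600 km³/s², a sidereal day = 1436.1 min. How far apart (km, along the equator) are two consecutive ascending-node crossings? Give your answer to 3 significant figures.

Semi-major axis a = 6370 + 569 = 6939 km. Period T = 2π√(a³/μ) = 2π√(6939³/398600) = 5752.5 s = 95.87 min.
During one orbit Earth rotates (5752.5 / 86166) × 360° = 24.03°.
At the equator that is 24.03° × (2π·6370/360) km/° = 24.03 × 111.2 = 2672 km.

2670 km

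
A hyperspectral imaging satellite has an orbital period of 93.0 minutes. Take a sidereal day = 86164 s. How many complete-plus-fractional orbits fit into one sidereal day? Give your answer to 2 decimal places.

15.44

T = 93.0 min = 5580.0 s.
Orbits per sidereal day = 86164 / 5580.0 = 15.442.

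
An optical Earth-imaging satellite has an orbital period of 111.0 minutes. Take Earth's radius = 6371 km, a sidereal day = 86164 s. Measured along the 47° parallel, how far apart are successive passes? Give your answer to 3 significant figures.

2110 km

T = 111.0 min = 6660.0 s.
Node shift per orbit = (6660.0/86164) × 360° = 27.83°.
Equatorial spacing = 27.83 × 111.2 km/° = 3094 km.
At 47° latitude, spacing = 3094 × cos(47°) = 2110 km.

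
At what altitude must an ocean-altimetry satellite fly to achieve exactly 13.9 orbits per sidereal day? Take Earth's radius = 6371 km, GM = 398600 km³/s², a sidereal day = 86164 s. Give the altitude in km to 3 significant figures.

Required period T = 86164 / 13.9 = 6198.8 s.
From T = 2π√(a³/μ): a = (μ T²/4π²)^(1/3) = (398600 × 6198.8² / 4π²)^(1/3) = 7293 km.
Altitude h = a − R = 7293 − 6371 = 922 km.

922 km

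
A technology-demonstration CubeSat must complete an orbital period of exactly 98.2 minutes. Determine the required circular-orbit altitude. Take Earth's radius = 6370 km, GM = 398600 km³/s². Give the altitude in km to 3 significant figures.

T = 98.2 min = 5892.0 s.
From T = 2π√(a³/μ): a = (μ T²/4π²)^(1/3) = (398600 × 5892.0² / 4π²)^(1/3) = 7051 km.
Altitude h = a − R = 7051 − 6370 = 681 km.

681 km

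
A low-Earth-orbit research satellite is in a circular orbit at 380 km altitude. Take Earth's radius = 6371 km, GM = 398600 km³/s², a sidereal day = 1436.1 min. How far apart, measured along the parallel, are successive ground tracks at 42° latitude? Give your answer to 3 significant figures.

1910 km

Semi-major axis a = 6371 + 380 = 6751 km. Period T = 2π√(a³/μ) = 2π√(6751³/398600) = 5520.3 s = 92.01 min.
Node shift per orbit = (5520.3/86166) × 360° = 23.06°.
Equatorial spacing = 23.06 × 111.2 km/° = 2565 km.
At 42° latitude, spacing = 2565 × cos(42°) = 1906 km.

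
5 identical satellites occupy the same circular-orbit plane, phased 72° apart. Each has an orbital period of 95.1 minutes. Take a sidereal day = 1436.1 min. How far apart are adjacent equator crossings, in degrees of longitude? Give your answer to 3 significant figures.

T = 95.1 min = 5706.0 s.
Single-satellite node shift = (5706.0/86166) × 360° = 23.84°.
With 5 satellites evenly phased, successive equator crossings are 23.84/5 = 4.768° apart.

4.77°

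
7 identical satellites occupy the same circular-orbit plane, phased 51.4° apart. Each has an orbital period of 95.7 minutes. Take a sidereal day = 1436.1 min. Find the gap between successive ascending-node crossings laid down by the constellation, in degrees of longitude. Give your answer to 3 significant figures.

3.43°

T = 95.7 min = 5742.0 s.
Single-satellite node shift = (5742.0/86166) × 360° = 23.99°.
With 7 satellites evenly phased, successive equator crossings are 23.99/7 = 3.427° apart.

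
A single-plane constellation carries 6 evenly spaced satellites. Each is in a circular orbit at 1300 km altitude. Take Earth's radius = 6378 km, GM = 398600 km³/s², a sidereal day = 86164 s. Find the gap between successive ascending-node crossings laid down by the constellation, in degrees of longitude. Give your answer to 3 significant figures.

4.66°

Semi-major axis a = 6378 + 1300 = 7678 km. Period T = 2π√(a³/μ) = 2π√(7678³/398600) = 6695.5 s = 111.59 min.
Single-satellite node shift = (6695.5/86164) × 360° = 27.97°.
With 6 satellites evenly phased, successive equator crossings are 27.97/6 = 4.662° apart.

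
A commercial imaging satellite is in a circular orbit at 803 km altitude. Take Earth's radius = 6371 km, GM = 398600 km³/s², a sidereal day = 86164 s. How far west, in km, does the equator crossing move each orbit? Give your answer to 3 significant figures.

2810 km

Semi-major axis a = 6371 + 803 = 7174 km. Period T = 2π√(a³/μ) = 2π√(7174³/398600) = 6047.2 s = 100.79 min.
During one orbit Earth rotates (6047.2 / 86164) × 360° = 25.27°.
At the equator that is 25.27° × (2π·6371/360) km/° = 25.27 × 111.2 = 2809 km.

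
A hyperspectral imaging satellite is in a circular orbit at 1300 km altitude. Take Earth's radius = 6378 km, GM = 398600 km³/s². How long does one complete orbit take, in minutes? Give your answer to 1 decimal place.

Semi-major axis a = 6378 + 1300 = 7678 km. Period T = 2π√(a³/μ) = 2π√(7678³/398600) = 6695.5 s = 111.59 min.

111.6 min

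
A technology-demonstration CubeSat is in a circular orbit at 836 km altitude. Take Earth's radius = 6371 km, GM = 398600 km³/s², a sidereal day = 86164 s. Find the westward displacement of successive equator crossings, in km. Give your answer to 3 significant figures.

2830 km

Semi-major axis a = 6371 + 836 = 7207 km. Period T = 2π√(a³/μ) = 2π√(7207³/398600) = 6089.0 s = 101.48 min.
During one orbit Earth rotates (6089.0 / 86164) × 360° = 25.44°.
At the equator that is 25.44° × (2π·6371/360) km/° = 25.44 × 111.2 = 2829 km.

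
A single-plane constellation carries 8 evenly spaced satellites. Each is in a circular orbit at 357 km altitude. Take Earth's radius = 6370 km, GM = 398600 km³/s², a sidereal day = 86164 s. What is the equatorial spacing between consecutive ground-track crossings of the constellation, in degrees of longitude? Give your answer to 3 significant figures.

Semi-major axis a = 6370 + 357 = 6727 km. Period T = 2π√(a³/μ) = 2π√(6727³/398600) = 5490.9 s = 91.51 min.
Single-satellite node shift = (5490.9/86164) × 360° = 22.94°.
With 8 satellites evenly phased, successive equator crossings are 22.94/8 = 2.868° apart.

2.87°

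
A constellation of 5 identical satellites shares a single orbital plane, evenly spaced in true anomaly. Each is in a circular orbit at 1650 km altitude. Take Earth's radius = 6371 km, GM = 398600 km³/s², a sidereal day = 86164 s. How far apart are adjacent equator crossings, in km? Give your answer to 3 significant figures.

664 km

Semi-major axis a = 6371 + 1650 = 8021 km. Period T = 2π√(a³/μ) = 2π√(8021³/398600) = 7149.1 s = 119.15 min.
Single-satellite node shift = (7149.1/86164) × 360° = 29.87°.
With 5 satellites evenly phased, successive equator crossings are 29.87/5 = 5.974° apart.
That is 5.974 × 111.2 = 664 km at the equator.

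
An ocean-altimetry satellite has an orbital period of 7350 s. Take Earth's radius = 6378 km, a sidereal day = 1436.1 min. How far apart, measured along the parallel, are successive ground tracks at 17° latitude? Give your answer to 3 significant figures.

Node shift per orbit = (7350.0/86166) × 360° = 30.71°.
Equatorial spacing = 30.71 × 111.3 km/° = 3418 km.
At 17° latitude, spacing = 3418 × cos(17°) = 3269 km.

3270 km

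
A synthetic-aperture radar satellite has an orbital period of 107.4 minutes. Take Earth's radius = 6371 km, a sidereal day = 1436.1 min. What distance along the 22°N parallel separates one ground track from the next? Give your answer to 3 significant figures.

2780 km

T = 107.4 min = 6444.0 s.
Node shift per orbit = (6444.0/86166) × 360° = 26.92°.
Equatorial spacing = 26.92 × 111.2 km/° = 2994 km.
At 22° latitude, spacing = 2994 × cos(22°) = 2776 km.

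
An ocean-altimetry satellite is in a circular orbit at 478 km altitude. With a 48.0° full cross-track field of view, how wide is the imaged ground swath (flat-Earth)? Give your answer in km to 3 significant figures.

Half-angle = 48.0°/2 = 24°.
Swath width ≈ 2h·tan(θ/2) = 2 × 478 × tan(24°) = 425.6 km.

426 km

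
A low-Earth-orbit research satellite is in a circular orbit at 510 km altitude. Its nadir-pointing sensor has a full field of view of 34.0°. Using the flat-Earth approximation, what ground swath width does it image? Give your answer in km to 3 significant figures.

Half-angle = 34.0°/2 = 17°.
Swath width ≈ 2h·tan(θ/2) = 2 × 510 × tan(17°) = 311.8 km.

312 km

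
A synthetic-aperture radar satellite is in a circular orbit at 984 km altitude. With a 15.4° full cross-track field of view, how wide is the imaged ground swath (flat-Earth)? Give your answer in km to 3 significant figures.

Half-angle = 15.4°/2 = 7.7°.
Swath width ≈ 2h·tan(θ/2) = 2 × 984 × tan(7.7°) = 266.1 km.

266 km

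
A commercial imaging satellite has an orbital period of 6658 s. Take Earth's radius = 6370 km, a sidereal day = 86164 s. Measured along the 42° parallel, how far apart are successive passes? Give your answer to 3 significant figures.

2300 km

Node shift per orbit = (6658.0/86164) × 360° = 27.82°.
Equatorial spacing = 27.82 × 111.2 km/° = 3093 km.
At 42° latitude, spacing = 3093 × cos(42°) = 2298 km.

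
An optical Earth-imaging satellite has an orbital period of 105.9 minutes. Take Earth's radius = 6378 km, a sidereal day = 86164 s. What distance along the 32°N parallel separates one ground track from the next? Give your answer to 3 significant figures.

T = 105.9 min = 6354.0 s.
Node shift per orbit = (6354.0/86164) × 360° = 26.55°.
Equatorial spacing = 26.55 × 111.3 km/° = 2955 km.
At 32° latitude, spacing = 2955 × cos(32°) = 2506 km.

2510 km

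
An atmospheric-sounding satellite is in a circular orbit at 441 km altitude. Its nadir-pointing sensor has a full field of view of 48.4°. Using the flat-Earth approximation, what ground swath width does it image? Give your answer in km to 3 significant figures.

Half-angle = 48.4°/2 = 24.2°.
Swath width ≈ 2h·tan(θ/2) = 2 × 441 × tan(24.2°) = 396.4 km.

396 km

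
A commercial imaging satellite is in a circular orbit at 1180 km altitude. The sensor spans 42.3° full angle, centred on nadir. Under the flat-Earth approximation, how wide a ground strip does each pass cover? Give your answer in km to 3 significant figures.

Half-angle = 42.3°/2 = 21.15°.
Swath width ≈ 2h·tan(θ/2) = 2 × 1180 × tan(21.15°) = 913.0 km.

913 km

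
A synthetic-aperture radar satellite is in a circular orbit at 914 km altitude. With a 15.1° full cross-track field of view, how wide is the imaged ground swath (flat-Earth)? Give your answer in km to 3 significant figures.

Half-angle = 15.1°/2 = 7.55°.
Swath width ≈ 2h·tan(θ/2) = 2 × 914 × tan(7.55°) = 242.3 km.

242 km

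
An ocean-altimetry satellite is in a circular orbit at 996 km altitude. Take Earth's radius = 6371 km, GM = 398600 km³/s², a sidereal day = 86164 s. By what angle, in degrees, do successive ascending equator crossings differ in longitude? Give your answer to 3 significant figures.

26.3°

Semi-major axis a = 6371 + 996 = 7367 km. Period T = 2π√(a³/μ) = 2π√(7367³/398600) = 6292.8 s = 104.88 min.
During one orbit Earth rotates (6292.8 / 86164) × 360° = 26.29°.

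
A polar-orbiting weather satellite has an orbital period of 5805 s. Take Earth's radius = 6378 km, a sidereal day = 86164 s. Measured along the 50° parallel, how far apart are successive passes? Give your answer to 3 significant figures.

1740 km

Node shift per orbit = (5805.0/86164) × 360° = 24.25°.
Equatorial spacing = 24.25 × 111.3 km/° = 2700 km.
At 50° latitude, spacing = 2700 × cos(50°) = 1735 km.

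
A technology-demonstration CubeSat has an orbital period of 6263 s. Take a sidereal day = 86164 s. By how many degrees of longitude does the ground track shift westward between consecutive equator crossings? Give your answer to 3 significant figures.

26.2°

During one orbit Earth rotates (6263.0 / 86164) × 360° = 26.17°.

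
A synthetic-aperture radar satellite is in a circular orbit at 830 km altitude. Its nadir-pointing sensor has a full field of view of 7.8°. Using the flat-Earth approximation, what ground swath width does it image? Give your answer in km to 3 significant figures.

113 km

Half-angle = 7.8°/2 = 3.9°.
Swath width ≈ 2h·tan(θ/2) = 2 × 830 × tan(3.9°) = 113.2 km.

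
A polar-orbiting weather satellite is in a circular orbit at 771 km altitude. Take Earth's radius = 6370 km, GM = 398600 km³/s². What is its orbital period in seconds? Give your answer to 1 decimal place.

Semi-major axis a = 6370 + 771 = 7141 km. Period T = 2π√(a³/μ) = 2π√(7141³/398600) = 6005.5 s = 100.09 min.

6005.5 seconds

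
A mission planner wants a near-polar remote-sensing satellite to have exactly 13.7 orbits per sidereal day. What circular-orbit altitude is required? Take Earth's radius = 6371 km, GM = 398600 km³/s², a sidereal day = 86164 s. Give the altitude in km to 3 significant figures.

Required period T = 86164 / 13.7 = 6289.3 s.
From T = 2π√(a³/μ): a = (μ T²/4π²)^(1/3) = (398600 × 6289.3² / 4π²)^(1/3) = 7364 km.
Altitude h = a − R = 7364 − 6371 = 993 km.

993 km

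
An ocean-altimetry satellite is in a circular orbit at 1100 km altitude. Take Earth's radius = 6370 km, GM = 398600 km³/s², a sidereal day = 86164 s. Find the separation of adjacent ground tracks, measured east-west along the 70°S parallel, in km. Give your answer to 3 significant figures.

1020 km

Semi-major axis a = 6370 + 1100 = 7470 km. Period T = 2π√(a³/μ) = 2π√(7470³/398600) = 6425.3 s = 107.09 min.
Node shift per orbit = (6425.3/86164) × 360° = 26.85°.
Equatorial spacing = 26.85 × 111.2 km/° = 2985 km.
At 70° latitude, spacing = 2985 × cos(70°) = 1021 km.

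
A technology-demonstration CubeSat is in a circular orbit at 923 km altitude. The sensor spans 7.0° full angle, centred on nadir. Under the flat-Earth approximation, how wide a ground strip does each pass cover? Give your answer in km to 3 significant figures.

113 km

Half-angle = 7.0°/2 = 3.5°.
Swath width ≈ 2h·tan(θ/2) = 2 × 923 × tan(3.5°) = 112.9 km.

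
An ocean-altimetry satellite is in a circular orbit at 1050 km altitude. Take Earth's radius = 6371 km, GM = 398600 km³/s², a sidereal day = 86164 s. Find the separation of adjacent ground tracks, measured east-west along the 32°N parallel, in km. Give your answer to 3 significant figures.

Semi-major axis a = 6371 + 1050 = 7421 km. Period T = 2π√(a³/μ) = 2π√(7421³/398600) = 6362.2 s = 106.04 min.
Node shift per orbit = (6362.2/86164) × 360° = 26.58°.
Equatorial spacing = 26.58 × 111.2 km/° = 2956 km.
At 32° latitude, spacing = 2956 × cos(32°) = 2507 km.

2510 km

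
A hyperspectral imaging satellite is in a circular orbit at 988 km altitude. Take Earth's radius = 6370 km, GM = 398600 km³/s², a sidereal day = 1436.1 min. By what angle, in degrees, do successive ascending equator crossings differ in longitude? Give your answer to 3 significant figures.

Semi-major axis a = 6370 + 988 = 7358 km. Period T = 2π√(a³/μ) = 2π√(7358³/398600) = 6281.3 s = 104.69 min.
During one orbit Earth rotates (6281.3 / 86166) × 360° = 26.24°.

26.2°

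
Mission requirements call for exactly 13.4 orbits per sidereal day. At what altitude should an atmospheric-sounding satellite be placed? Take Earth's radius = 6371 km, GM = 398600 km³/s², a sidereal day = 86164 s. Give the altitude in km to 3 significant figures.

Required period T = 86164 / 13.4 = 6430.1 s.
From T = 2π√(a³/μ): a = (μ T²/4π²)^(1/3) = (398600 × 6430.1² / 4π²)^(1/3) = 7474 km.
Altitude h = a − R = 7474 − 6371 = 1103 km.

1100 km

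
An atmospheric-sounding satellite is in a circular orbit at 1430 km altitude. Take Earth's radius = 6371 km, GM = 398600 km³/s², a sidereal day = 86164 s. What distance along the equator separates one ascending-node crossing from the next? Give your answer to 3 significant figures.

3190 km

Semi-major axis a = 6371 + 1430 = 7801 km. Period T = 2π√(a³/μ) = 2π√(7801³/398600) = 6857.0 s = 114.28 min.
During one orbit Earth rotates (6857.0 / 86164) × 360° = 28.65°.
At the equator that is 28.65° × (2π·6371/360) km/° = 28.65 × 111.2 = 3186 km.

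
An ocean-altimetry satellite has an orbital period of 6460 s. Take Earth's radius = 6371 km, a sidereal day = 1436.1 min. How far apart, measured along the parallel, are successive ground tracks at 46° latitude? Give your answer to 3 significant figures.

Node shift per orbit = (6460.0/86166) × 360° = 26.99°.
Equatorial spacing = 26.99 × 111.2 km/° = 3001 km.
At 46° latitude, spacing = 3001 × cos(46°) = 2085 km.

2080 km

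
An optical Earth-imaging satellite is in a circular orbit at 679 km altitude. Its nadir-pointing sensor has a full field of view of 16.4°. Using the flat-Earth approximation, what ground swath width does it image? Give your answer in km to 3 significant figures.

Half-angle = 16.4°/2 = 8.2°.
Swath width ≈ 2h·tan(θ/2) = 2 × 679 × tan(8.2°) = 195.7 km.

196 km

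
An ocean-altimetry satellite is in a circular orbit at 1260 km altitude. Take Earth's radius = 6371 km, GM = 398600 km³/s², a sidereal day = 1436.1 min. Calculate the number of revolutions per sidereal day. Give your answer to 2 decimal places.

Semi-major axis a = 6371 + 1260 = 7631 km. Period T = 2π√(a³/μ) = 2π√(7631³/398600) = 6634.1 s = 110.57 min.
Orbits per sidereal day = 86166 / 6634.1 = 12.988.

12.99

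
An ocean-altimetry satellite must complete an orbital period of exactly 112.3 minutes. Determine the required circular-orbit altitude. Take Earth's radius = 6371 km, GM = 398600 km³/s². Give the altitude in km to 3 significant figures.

T = 112.3 min = 6738.0 s.
From T = 2π√(a³/μ): a = (μ T²/4π²)^(1/3) = (398600 × 6738.0² / 4π²)^(1/3) = 7710 km.
Altitude h = a − R = 7710 − 6371 = 1339 km.

1340 km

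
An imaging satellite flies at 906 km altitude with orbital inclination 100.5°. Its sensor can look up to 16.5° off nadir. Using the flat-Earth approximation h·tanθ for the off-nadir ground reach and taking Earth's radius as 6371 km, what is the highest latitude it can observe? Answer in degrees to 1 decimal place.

Retrograde orbit: the ground track reaches ±(180° − i) = ±(180 − 100.5) = ±79.5°.
Sensor half-swath on the ground ≈ 906·tan(16.5°) = 268 km = 2.41° of latitude.
Maximum observable latitude ≈ 79.5 + 2.41 = 81.9°.

81.9°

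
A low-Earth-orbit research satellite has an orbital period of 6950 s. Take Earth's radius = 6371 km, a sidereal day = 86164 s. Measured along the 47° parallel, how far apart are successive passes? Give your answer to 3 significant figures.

2200 km

Node shift per orbit = (6950.0/86164) × 360° = 29.04°.
Equatorial spacing = 29.04 × 111.2 km/° = 3229 km.
At 47° latitude, spacing = 3229 × cos(47°) = 2202 km.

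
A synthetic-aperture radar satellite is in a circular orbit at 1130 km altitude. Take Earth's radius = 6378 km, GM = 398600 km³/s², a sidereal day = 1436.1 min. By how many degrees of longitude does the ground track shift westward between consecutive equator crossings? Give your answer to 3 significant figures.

27.0°

Semi-major axis a = 6378 + 1130 = 7508 km. Period T = 2π√(a³/μ) = 2π√(7508³/398600) = 6474.4 s = 107.91 min.
During one orbit Earth rotates (6474.4 / 86166) × 360° = 27.05°.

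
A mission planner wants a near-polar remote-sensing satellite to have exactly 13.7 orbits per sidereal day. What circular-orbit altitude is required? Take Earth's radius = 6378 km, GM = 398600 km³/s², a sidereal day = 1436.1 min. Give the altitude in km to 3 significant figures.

Required period T = 86166 / 13.7 = 6289.5 s.
From T = 2π√(a³/μ): a = (μ T²/4π²)^(1/3) = (398600 × 6289.5² / 4π²)^(1/3) = 7364 km.
Altitude h = a − R = 7364 − 6378 = 986 km.

986 km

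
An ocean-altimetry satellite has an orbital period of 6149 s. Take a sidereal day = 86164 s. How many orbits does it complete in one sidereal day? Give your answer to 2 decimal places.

Orbits per sidereal day = 86164 / 6149.0 = 14.013.

14.01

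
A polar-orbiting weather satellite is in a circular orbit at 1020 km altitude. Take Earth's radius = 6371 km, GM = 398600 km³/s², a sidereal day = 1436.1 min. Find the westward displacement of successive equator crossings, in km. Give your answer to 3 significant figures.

2940 km

Semi-major axis a = 6371 + 1020 = 7391 km. Period T = 2π√(a³/μ) = 2π√(7391³/398600) = 6323.6 s = 105.39 min.
During one orbit Earth rotates (6323.6 / 86166) × 360° = 26.42°.
At the equator that is 26.42° × (2π·6371/360) km/° = 26.42 × 111.2 = 2938 km.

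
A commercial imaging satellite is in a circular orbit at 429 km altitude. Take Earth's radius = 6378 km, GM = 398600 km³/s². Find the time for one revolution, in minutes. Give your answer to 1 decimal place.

Semi-major axis a = 6378 + 429 = 6807 km. Period T = 2π√(a³/μ) = 2π√(6807³/398600) = 5589.1 s = 93.15 min.

93.2 min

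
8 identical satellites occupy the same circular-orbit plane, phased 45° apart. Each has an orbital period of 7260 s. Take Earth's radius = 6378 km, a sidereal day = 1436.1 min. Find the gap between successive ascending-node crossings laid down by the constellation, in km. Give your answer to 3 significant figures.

422 km

Single-satellite node shift = (7260.0/86166) × 360° = 30.33°.
With 8 satellites evenly phased, successive equator crossings are 30.33/8 = 3.792° apart.
That is 3.792 × 111.3 = 422 km at the equator.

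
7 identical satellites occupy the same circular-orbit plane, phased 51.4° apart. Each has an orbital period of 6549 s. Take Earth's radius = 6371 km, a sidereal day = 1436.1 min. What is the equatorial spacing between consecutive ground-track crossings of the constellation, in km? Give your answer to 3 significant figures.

435 km

Single-satellite node shift = (6549.0/86166) × 360° = 27.36°.
With 7 satellites evenly phased, successive equator crossings are 27.36/7 = 3.909° apart.
That is 3.909 × 111.2 = 435 km at the equator.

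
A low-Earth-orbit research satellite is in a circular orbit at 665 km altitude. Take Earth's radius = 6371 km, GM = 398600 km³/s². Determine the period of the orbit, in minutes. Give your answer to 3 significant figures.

Semi-major axis a = 6371 + 665 = 7036 km. Period T = 2π√(a³/μ) = 2π√(7036³/398600) = 5873.5 s = 97.89 min.

97.9 min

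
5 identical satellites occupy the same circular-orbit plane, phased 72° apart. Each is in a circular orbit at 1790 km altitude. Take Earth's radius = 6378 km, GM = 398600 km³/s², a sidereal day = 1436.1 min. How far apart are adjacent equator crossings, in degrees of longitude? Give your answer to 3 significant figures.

6.14°

Semi-major axis a = 6378 + 1790 = 8168 km. Period T = 2π√(a³/μ) = 2π√(8168³/398600) = 7346.6 s = 122.44 min.
Single-satellite node shift = (7346.6/86166) × 360° = 30.69°.
With 5 satellites evenly phased, successive equator crossings are 30.69/5 = 6.139° apart.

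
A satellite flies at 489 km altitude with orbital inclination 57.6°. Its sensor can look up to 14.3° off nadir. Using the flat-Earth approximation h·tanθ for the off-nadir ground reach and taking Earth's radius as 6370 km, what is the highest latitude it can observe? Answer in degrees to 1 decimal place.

For a prograde orbit the ground track reaches latitude ±i = ±57.6°.
Sensor half-swath on the ground ≈ 489·tan(14.3°) = 125 km = 1.12° of latitude.
Maximum observable latitude ≈ 57.6 + 1.12 = 58.7°.

58.7°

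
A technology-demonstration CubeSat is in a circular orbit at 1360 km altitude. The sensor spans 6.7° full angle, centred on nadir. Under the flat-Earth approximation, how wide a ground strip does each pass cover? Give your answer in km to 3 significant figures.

159 km

Half-angle = 6.7°/2 = 3.35°.
Swath width ≈ 2h·tan(θ/2) = 2 × 1360 × tan(3.35°) = 159.2 km.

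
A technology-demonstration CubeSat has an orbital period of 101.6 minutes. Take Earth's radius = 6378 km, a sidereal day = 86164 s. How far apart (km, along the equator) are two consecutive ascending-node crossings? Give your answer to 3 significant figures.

T = 101.6 min = 6096.0 s.
During one orbit Earth rotates (6096.0 / 86164) × 360° = 25.47°.
At the equator that is 25.47° × (2π·6378/360) km/° = 25.47 × 111.3 = 2835 km.

2840 km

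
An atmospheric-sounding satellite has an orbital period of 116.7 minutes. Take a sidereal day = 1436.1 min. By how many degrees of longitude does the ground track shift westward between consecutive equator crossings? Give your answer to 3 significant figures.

29.3°

T = 116.7 min = 7002.0 s.
During one orbit Earth rotates (7002.0 / 86166) × 360° = 29.25°.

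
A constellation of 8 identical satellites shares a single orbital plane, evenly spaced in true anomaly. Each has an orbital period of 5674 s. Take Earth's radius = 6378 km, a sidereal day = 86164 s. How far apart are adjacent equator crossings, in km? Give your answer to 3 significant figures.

330 km

Single-satellite node shift = (5674.0/86164) × 360° = 23.71°.
With 8 satellites evenly phased, successive equator crossings are 23.71/8 = 2.963° apart.
That is 2.963 × 111.3 = 330 km at the equator.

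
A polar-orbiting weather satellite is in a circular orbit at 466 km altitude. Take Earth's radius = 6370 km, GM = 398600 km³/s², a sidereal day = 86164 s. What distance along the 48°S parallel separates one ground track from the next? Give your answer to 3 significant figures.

1750 km

Semi-major axis a = 6370 + 466 = 6836 km. Period T = 2π√(a³/μ) = 2π√(6836³/398600) = 5624.9 s = 93.75 min.
Node shift per orbit = (5624.9/86164) × 360° = 23.50°.
Equatorial spacing = 23.50 × 111.2 km/° = 2613 km.
At 48° latitude, spacing = 2613 × cos(48°) = 1748 km.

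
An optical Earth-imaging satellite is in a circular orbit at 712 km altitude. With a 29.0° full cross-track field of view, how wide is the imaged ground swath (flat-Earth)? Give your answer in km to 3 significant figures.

368 km

Half-angle = 29.0°/2 = 14.5°.
Swath width ≈ 2h·tan(θ/2) = 2 × 712 × tan(14.5°) = 368.3 km.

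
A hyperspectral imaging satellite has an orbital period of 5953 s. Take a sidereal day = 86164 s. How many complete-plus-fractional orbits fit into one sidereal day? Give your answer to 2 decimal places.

14.47

Orbits per sidereal day = 86164 / 5953.0 = 14.474.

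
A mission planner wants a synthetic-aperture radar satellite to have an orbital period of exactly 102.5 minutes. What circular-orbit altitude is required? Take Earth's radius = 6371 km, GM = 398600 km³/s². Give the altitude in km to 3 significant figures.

T = 102.5 min = 6150.0 s.
From T = 2π√(a³/μ): a = (μ T²/4π²)^(1/3) = (398600 × 6150.0² / 4π²)^(1/3) = 7255 km.
Altitude h = a − R = 7255 − 6371 = 884 km.

884 km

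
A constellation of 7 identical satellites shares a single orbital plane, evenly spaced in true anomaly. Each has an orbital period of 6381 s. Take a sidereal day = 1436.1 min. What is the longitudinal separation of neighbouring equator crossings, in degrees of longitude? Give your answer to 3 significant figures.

3.81°

Single-satellite node shift = (6381.0/86166) × 360° = 26.66°.
With 7 satellites evenly phased, successive equator crossings are 26.66/7 = 3.809° apart.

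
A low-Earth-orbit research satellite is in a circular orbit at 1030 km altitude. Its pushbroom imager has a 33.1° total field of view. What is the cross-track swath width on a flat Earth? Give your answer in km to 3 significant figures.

612 km

Half-angle = 33.1°/2 = 16.55°.
Swath width ≈ 2h·tan(θ/2) = 2 × 1030 × tan(16.55°) = 612.2 km.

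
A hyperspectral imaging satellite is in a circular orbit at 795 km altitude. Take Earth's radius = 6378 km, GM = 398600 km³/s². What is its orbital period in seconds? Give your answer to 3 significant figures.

6050 seconds

Semi-major axis a = 6378 + 795 = 7173 km. Period T = 2π√(a³/μ) = 2π√(7173³/398600) = 6045.9 s = 100.77 min.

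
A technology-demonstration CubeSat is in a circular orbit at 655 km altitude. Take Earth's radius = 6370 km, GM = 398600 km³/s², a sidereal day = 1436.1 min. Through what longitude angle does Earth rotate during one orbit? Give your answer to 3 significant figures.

Semi-major axis a = 6370 + 655 = 7025 km. Period T = 2π√(a³/μ) = 2π√(7025³/398600) = 5859.8 s = 97.66 min.
During one orbit Earth rotates (5859.8 / 86166) × 360° = 24.48°.

24.5°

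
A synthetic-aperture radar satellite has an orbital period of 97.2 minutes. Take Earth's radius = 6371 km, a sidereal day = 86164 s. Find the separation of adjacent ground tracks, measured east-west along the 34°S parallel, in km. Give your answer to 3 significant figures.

2250 km

T = 97.2 min = 5832.0 s.
Node shift per orbit = (5832.0/86164) × 360° = 24.37°.
Equatorial spacing = 24.37 × 111.2 km/° = 2709 km.
At 34° latitude, spacing = 2709 × cos(34°) = 2246 km.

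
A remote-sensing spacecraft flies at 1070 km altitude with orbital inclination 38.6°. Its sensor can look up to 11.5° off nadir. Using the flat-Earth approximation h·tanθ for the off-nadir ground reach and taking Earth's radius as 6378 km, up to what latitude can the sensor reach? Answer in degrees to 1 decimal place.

For a prograde orbit the ground track reaches latitude ±i = ±38.6°.
Sensor half-swath on the ground ≈ 1070·tan(11.5°) = 218 km = 1.96° of latitude.
Maximum observable latitude ≈ 38.6 + 1.96 = 40.6°.

40.6°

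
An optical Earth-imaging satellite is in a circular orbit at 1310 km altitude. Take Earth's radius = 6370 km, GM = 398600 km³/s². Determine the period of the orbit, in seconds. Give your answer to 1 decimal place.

Semi-major axis a = 6370 + 1310 = 7680 km. Period T = 2π√(a³/μ) = 2π√(7680³/398600) = 6698.1 s = 111.64 min.

6698.1 seconds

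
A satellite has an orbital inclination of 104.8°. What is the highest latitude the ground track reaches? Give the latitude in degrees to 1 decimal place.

75.2°

Retrograde orbit: the ground track reaches ±(180° − i) = ±(180 − 104.8) = ±75.2°.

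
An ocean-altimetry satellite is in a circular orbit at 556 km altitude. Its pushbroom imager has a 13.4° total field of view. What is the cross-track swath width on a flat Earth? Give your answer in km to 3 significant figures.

Half-angle = 13.4°/2 = 6.7°.
Swath width ≈ 2h·tan(θ/2) = 2 × 556 × tan(6.7°) = 130.6 km.

131 km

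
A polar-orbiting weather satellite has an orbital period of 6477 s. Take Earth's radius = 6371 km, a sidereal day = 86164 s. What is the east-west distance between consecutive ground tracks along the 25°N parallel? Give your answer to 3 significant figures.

2730 km

Node shift per orbit = (6477.0/86164) × 360° = 27.06°.
Equatorial spacing = 27.06 × 111.2 km/° = 3009 km.
At 25° latitude, spacing = 3009 × cos(25°) = 2727 km.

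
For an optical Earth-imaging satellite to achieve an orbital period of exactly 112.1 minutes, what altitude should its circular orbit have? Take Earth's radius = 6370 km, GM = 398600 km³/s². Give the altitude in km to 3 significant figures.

1330 km

T = 112.1 min = 6726.0 s.
From T = 2π√(a³/μ): a = (μ T²/4π²)^(1/3) = (398600 × 6726.0² / 4π²)^(1/3) = 7701 km.
Altitude h = a − R = 7701 − 6370 = 1331 km.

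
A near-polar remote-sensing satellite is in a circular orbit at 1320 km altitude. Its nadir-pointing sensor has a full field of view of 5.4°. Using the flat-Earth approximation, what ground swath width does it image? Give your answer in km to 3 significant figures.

124 km

Half-angle = 5.4°/2 = 2.7°.
Swath width ≈ 2h·tan(θ/2) = 2 × 1320 × tan(2.7°) = 124.5 km.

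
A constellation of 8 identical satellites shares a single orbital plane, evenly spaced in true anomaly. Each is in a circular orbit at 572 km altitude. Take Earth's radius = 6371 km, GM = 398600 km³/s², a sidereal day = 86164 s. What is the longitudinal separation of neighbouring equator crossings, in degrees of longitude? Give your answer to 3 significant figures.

3.01°

Semi-major axis a = 6371 + 572 = 6943 km. Period T = 2π√(a³/μ) = 2π√(6943³/398600) = 5757.5 s = 95.96 min.
Single-satellite node shift = (5757.5/86164) × 360° = 24.06°.
With 8 satellites evenly phased, successive equator crossings are 24.06/8 = 3.007° apart.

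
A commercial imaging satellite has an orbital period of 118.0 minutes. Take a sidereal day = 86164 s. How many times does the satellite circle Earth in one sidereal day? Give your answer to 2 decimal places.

T = 118.0 min = 7080.0 s.
Orbits per sidereal day = 86164 / 7080.0 = 12.170.

12.17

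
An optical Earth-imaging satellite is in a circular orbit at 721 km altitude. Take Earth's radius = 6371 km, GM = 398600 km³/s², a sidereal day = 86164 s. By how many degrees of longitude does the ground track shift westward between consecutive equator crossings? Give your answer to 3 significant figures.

24.8°

Semi-major axis a = 6371 + 721 = 7092 km. Period T = 2π√(a³/μ) = 2π√(7092³/398600) = 5943.8 s = 99.06 min.
During one orbit Earth rotates (5943.8 / 86164) × 360° = 24.83°.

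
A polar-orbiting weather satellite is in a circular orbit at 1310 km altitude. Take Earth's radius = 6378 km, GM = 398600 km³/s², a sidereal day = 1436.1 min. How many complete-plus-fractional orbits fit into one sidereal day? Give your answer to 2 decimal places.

12.84

Semi-major axis a = 6378 + 1310 = 7688 km. Period T = 2π√(a³/μ) = 2π√(7688³/398600) = 6708.6 s = 111.81 min.
Orbits per sidereal day = 86166 / 6708.6 = 12.844.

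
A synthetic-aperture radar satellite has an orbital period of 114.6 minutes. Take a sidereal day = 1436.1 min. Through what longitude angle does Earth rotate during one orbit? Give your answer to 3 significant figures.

28.7°

T = 114.6 min = 6876.0 s.
During one orbit Earth rotates (6876.0 / 86166) × 360° = 28.73°.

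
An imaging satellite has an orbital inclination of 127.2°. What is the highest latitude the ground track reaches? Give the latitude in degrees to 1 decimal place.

52.8°

Retrograde orbit: the ground track reaches ±(180° − i) = ±(180 − 127.2) = ±52.8°.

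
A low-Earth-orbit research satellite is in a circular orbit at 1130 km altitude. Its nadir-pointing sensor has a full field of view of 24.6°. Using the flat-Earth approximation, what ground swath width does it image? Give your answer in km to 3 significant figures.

Half-angle = 24.6°/2 = 12.3°.
Swath width ≈ 2h·tan(θ/2) = 2 × 1130 × tan(12.3°) = 492.8 km.

493 km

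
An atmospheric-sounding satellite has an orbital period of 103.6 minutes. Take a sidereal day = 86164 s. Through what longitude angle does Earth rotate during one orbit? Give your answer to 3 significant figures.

T = 103.6 min = 6216.0 s.
During one orbit Earth rotates (6216.0 / 86164) × 360° = 25.97°.

26.0°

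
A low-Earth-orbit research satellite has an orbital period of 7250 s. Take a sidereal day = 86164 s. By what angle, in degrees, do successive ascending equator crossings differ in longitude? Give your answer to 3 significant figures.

During one orbit Earth rotates (7250.0 / 86164) × 360° = 30.29°.

30.3°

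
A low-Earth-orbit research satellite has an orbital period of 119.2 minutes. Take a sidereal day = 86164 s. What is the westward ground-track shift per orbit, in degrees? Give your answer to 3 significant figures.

T = 119.2 min = 7152.0 s.
During one orbit Earth rotates (7152.0 / 86164) × 360° = 29.88°.

29.9°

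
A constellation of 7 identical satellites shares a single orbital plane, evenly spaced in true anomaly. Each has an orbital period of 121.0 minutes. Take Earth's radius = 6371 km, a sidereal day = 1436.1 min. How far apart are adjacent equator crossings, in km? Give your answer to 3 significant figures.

T = 121.0 min = 7260.0 s.
Single-satellite node shift = (7260.0/86166) × 360° = 30.33°.
With 7 satellites evenly phased, successive equator crossings are 30.33/7 = 4.333° apart.
That is 4.333 × 111.2 = 482 km at the equator.

482 km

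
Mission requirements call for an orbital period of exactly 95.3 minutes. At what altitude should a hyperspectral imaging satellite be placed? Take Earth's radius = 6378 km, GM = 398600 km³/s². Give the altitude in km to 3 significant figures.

T = 95.3 min = 5718.0 s.
From T = 2π√(a³/μ): a = (μ T²/4π²)^(1/3) = (398600 × 5718.0² / 4π²)^(1/3) = 6911 km.
Altitude h = a − R = 6911 − 6378 = 533 km.

533 km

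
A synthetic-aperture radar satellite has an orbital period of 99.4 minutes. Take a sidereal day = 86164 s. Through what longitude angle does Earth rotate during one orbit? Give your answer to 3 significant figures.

24.9°

T = 99.4 min = 5964.0 s.
During one orbit Earth rotates (5964.0 / 86164) × 360° = 24.92°.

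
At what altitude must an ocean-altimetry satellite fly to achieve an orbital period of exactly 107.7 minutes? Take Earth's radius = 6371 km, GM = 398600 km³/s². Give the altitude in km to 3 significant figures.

1130 km

T = 107.7 min = 6462.0 s.
From T = 2π√(a³/μ): a = (μ T²/4π²)^(1/3) = (398600 × 6462.0² / 4π²)^(1/3) = 7498 km.
Altitude h = a − R = 7498 − 6371 = 1127 km.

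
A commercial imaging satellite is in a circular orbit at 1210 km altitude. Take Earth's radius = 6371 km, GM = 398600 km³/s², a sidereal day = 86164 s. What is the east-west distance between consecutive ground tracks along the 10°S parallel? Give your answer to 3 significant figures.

3010 km

Semi-major axis a = 6371 + 1210 = 7581 km. Period T = 2π√(a³/μ) = 2π√(7581³/398600) = 6569.0 s = 109.48 min.
Node shift per orbit = (6569.0/86164) × 360° = 27.45°.
Equatorial spacing = 27.45 × 111.2 km/° = 3052 km.
At 10° latitude, spacing = 3052 × cos(10°) = 3005 km.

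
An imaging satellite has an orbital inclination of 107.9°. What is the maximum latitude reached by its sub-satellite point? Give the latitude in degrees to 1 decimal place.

Retrograde orbit: the ground track reaches ±(180° − i) = ±(180 − 107.9) = ±72.1°.

72.1°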